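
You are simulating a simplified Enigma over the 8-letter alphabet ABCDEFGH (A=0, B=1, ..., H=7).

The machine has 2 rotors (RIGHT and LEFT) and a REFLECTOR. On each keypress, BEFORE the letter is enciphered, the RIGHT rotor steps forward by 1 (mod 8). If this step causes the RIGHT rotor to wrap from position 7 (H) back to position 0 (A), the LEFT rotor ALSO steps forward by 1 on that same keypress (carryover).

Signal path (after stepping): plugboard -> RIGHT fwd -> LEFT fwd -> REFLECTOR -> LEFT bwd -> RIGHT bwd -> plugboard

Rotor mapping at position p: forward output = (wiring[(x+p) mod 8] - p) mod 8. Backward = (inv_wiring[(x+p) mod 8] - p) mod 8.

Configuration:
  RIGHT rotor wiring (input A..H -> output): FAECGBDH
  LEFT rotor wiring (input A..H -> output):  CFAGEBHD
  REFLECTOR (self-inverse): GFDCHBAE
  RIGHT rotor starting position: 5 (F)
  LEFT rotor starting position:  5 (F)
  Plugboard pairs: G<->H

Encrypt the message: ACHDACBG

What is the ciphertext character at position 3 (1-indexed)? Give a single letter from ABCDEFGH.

Char 1 ('A'): step: R->6, L=5; A->plug->A->R->F->L->D->refl->C->L'->B->R'->B->plug->B
Char 2 ('C'): step: R->7, L=5; C->plug->C->R->B->L->C->refl->D->L'->F->R'->D->plug->D
Char 3 ('H'): step: R->0, L->6 (L advanced); H->plug->G->R->D->L->H->refl->E->L'->C->R'->D->plug->D

D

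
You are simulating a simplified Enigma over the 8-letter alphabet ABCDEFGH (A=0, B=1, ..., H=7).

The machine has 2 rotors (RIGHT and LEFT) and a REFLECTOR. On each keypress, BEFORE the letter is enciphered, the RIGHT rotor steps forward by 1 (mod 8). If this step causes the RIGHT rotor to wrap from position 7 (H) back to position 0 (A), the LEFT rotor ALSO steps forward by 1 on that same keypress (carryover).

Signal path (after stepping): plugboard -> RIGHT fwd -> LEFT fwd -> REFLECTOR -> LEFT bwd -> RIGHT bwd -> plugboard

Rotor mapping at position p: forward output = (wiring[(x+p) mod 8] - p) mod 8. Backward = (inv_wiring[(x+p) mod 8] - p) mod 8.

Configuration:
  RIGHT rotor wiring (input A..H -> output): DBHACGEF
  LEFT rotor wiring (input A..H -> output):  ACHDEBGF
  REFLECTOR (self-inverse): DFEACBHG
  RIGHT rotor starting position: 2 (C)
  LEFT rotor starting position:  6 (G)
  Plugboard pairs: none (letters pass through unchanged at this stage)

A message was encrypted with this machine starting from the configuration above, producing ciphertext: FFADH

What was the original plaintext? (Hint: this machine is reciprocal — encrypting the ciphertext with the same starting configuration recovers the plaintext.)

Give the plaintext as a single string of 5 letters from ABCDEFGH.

Answer: BHDFB

Derivation:
Char 1 ('F'): step: R->3, L=6; F->plug->F->R->A->L->A->refl->D->L'->H->R'->B->plug->B
Char 2 ('F'): step: R->4, L=6; F->plug->F->R->F->L->F->refl->B->L'->E->R'->H->plug->H
Char 3 ('A'): step: R->5, L=6; A->plug->A->R->B->L->H->refl->G->L'->G->R'->D->plug->D
Char 4 ('D'): step: R->6, L=6; D->plug->D->R->D->L->E->refl->C->L'->C->R'->F->plug->F
Char 5 ('H'): step: R->7, L=6; H->plug->H->R->F->L->F->refl->B->L'->E->R'->B->plug->B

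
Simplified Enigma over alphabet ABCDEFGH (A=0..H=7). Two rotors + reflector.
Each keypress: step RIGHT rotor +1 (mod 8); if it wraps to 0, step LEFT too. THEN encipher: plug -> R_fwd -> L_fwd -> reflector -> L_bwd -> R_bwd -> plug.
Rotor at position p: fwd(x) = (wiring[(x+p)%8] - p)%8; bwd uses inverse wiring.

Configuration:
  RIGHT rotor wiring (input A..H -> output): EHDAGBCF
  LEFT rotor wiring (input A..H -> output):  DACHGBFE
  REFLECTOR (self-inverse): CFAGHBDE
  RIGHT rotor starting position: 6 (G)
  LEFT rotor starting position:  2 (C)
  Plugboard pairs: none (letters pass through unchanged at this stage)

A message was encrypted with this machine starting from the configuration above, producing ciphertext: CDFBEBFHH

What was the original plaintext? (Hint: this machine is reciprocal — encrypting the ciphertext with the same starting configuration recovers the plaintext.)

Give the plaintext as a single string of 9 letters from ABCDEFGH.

Answer: BBBCFFAEB

Derivation:
Char 1 ('C'): step: R->7, L=2; C->plug->C->R->A->L->A->refl->C->L'->F->R'->B->plug->B
Char 2 ('D'): step: R->0, L->3 (L advanced); D->plug->D->R->A->L->E->refl->H->L'->H->R'->B->plug->B
Char 3 ('F'): step: R->1, L=3; F->plug->F->R->B->L->D->refl->G->L'->C->R'->B->plug->B
Char 4 ('B'): step: R->2, L=3; B->plug->B->R->G->L->F->refl->B->L'->E->R'->C->plug->C
Char 5 ('E'): step: R->3, L=3; E->plug->E->R->C->L->G->refl->D->L'->B->R'->F->plug->F
Char 6 ('B'): step: R->4, L=3; B->plug->B->R->F->L->A->refl->C->L'->D->R'->F->plug->F
Char 7 ('F'): step: R->5, L=3; F->plug->F->R->G->L->F->refl->B->L'->E->R'->A->plug->A
Char 8 ('H'): step: R->6, L=3; H->plug->H->R->D->L->C->refl->A->L'->F->R'->E->plug->E
Char 9 ('H'): step: R->7, L=3; H->plug->H->R->D->L->C->refl->A->L'->F->R'->B->plug->B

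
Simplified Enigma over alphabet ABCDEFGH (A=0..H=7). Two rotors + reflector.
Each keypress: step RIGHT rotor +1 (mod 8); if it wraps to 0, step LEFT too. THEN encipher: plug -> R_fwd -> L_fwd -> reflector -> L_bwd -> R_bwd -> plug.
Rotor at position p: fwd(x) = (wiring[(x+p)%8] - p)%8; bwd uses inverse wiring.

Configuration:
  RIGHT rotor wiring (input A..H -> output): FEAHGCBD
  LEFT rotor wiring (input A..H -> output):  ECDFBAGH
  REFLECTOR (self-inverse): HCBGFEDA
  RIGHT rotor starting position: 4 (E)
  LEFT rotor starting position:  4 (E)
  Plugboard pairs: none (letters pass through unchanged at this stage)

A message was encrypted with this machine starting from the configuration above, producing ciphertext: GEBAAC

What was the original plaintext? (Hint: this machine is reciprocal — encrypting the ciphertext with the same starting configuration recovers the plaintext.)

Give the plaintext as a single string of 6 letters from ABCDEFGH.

Char 1 ('G'): step: R->5, L=4; G->plug->G->R->C->L->C->refl->B->L'->H->R'->E->plug->E
Char 2 ('E'): step: R->6, L=4; E->plug->E->R->C->L->C->refl->B->L'->H->R'->C->plug->C
Char 3 ('B'): step: R->7, L=4; B->plug->B->R->G->L->H->refl->A->L'->E->R'->A->plug->A
Char 4 ('A'): step: R->0, L->5 (L advanced); A->plug->A->R->F->L->G->refl->D->L'->A->R'->C->plug->C
Char 5 ('A'): step: R->1, L=5; A->plug->A->R->D->L->H->refl->A->L'->G->R'->C->plug->C
Char 6 ('C'): step: R->2, L=5; C->plug->C->R->E->L->F->refl->E->L'->H->R'->E->plug->E

Answer: ECACCE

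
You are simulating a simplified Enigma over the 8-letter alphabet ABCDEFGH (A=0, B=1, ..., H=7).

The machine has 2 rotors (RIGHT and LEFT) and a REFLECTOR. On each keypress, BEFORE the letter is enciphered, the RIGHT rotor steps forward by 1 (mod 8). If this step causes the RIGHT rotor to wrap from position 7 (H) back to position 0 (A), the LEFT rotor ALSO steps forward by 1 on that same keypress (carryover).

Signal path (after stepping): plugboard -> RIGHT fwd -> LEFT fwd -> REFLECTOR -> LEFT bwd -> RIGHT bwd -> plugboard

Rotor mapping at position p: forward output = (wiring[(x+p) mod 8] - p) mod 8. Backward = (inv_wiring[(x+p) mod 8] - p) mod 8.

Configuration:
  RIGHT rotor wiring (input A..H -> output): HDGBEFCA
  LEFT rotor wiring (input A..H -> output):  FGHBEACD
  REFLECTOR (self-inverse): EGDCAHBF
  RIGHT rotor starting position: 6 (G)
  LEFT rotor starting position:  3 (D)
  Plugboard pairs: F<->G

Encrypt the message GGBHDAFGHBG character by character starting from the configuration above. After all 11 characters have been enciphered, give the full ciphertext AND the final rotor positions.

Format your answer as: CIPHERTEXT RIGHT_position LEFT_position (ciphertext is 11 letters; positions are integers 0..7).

Answer: FCHEHBDHDCF 1 5

Derivation:
Char 1 ('G'): step: R->7, L=3; G->plug->F->R->F->L->C->refl->D->L'->G->R'->G->plug->F
Char 2 ('G'): step: R->0, L->4 (L advanced); G->plug->F->R->F->L->C->refl->D->L'->G->R'->C->plug->C
Char 3 ('B'): step: R->1, L=4; B->plug->B->R->F->L->C->refl->D->L'->G->R'->H->plug->H
Char 4 ('H'): step: R->2, L=4; H->plug->H->R->B->L->E->refl->A->L'->A->R'->E->plug->E
Char 5 ('D'): step: R->3, L=4; D->plug->D->R->H->L->F->refl->H->L'->D->R'->H->plug->H
Char 6 ('A'): step: R->4, L=4; A->plug->A->R->A->L->A->refl->E->L'->B->R'->B->plug->B
Char 7 ('F'): step: R->5, L=4; F->plug->G->R->E->L->B->refl->G->L'->C->R'->D->plug->D
Char 8 ('G'): step: R->6, L=4; G->plug->F->R->D->L->H->refl->F->L'->H->R'->H->plug->H
Char 9 ('H'): step: R->7, L=4; H->plug->H->R->D->L->H->refl->F->L'->H->R'->D->plug->D
Char 10 ('B'): step: R->0, L->5 (L advanced); B->plug->B->R->D->L->A->refl->E->L'->G->R'->C->plug->C
Char 11 ('G'): step: R->1, L=5; G->plug->F->R->B->L->F->refl->H->L'->H->R'->G->plug->F
Final: ciphertext=FCHEHBDHDCF, RIGHT=1, LEFT=5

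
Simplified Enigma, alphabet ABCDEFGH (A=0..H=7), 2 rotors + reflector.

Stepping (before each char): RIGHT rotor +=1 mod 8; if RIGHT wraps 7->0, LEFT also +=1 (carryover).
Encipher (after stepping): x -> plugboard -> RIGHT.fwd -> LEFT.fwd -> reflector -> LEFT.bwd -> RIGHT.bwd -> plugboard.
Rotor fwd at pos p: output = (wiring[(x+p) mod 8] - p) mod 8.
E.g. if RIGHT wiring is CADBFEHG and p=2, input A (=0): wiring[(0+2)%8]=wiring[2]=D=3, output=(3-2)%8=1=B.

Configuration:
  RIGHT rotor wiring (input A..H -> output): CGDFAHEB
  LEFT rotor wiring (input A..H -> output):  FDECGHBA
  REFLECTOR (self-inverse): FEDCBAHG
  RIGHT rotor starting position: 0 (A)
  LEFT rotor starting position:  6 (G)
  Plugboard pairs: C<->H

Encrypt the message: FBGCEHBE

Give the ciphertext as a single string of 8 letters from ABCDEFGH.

Answer: EHEHGGEA

Derivation:
Char 1 ('F'): step: R->1, L=6; F->plug->F->R->D->L->F->refl->A->L'->G->R'->E->plug->E
Char 2 ('B'): step: R->2, L=6; B->plug->B->R->D->L->F->refl->A->L'->G->R'->C->plug->H
Char 3 ('G'): step: R->3, L=6; G->plug->G->R->D->L->F->refl->A->L'->G->R'->E->plug->E
Char 4 ('C'): step: R->4, L=6; C->plug->H->R->B->L->C->refl->D->L'->A->R'->C->plug->H
Char 5 ('E'): step: R->5, L=6; E->plug->E->R->B->L->C->refl->D->L'->A->R'->G->plug->G
Char 6 ('H'): step: R->6, L=6; H->plug->C->R->E->L->G->refl->H->L'->C->R'->G->plug->G
Char 7 ('B'): step: R->7, L=6; B->plug->B->R->D->L->F->refl->A->L'->G->R'->E->plug->E
Char 8 ('E'): step: R->0, L->7 (L advanced); E->plug->E->R->A->L->B->refl->E->L'->C->R'->A->plug->A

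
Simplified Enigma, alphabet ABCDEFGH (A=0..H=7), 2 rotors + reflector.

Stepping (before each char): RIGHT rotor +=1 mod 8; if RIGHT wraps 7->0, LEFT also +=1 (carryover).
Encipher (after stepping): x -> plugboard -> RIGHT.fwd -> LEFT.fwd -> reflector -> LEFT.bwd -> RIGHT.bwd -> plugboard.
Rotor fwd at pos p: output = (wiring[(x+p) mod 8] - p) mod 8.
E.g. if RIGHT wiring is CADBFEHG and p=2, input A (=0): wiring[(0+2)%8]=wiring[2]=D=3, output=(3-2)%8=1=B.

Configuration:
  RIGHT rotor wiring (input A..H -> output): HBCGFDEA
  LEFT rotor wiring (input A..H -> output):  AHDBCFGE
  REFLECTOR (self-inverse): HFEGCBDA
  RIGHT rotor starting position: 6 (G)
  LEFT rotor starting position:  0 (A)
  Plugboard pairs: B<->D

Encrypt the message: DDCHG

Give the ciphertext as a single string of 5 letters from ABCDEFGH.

Answer: AGFEC

Derivation:
Char 1 ('D'): step: R->7, L=0; D->plug->B->R->A->L->A->refl->H->L'->B->R'->A->plug->A
Char 2 ('D'): step: R->0, L->1 (L advanced); D->plug->B->R->B->L->C->refl->E->L'->E->R'->G->plug->G
Char 3 ('C'): step: R->1, L=1; C->plug->C->R->F->L->F->refl->B->L'->D->R'->F->plug->F
Char 4 ('H'): step: R->2, L=1; H->plug->H->R->H->L->H->refl->A->L'->C->R'->E->plug->E
Char 5 ('G'): step: R->3, L=1; G->plug->G->R->G->L->D->refl->G->L'->A->R'->C->plug->C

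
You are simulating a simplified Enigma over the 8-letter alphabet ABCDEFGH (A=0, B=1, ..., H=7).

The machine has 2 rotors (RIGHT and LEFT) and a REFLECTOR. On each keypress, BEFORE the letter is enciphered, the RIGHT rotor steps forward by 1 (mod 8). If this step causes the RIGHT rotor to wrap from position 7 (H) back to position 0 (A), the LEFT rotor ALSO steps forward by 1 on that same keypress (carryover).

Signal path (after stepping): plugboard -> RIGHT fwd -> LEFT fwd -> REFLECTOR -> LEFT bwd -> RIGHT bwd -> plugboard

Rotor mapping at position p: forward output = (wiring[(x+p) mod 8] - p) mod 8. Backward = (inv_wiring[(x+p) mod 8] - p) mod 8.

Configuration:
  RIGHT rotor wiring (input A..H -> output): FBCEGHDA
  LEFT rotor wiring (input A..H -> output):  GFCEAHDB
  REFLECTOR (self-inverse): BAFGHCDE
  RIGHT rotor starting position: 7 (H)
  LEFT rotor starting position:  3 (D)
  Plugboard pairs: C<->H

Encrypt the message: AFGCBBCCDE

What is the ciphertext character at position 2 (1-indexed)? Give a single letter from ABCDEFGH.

Char 1 ('A'): step: R->0, L->4 (L advanced); A->plug->A->R->F->L->B->refl->A->L'->H->R'->F->plug->F
Char 2 ('F'): step: R->1, L=4; F->plug->F->R->C->L->H->refl->E->L'->A->R'->A->plug->A

A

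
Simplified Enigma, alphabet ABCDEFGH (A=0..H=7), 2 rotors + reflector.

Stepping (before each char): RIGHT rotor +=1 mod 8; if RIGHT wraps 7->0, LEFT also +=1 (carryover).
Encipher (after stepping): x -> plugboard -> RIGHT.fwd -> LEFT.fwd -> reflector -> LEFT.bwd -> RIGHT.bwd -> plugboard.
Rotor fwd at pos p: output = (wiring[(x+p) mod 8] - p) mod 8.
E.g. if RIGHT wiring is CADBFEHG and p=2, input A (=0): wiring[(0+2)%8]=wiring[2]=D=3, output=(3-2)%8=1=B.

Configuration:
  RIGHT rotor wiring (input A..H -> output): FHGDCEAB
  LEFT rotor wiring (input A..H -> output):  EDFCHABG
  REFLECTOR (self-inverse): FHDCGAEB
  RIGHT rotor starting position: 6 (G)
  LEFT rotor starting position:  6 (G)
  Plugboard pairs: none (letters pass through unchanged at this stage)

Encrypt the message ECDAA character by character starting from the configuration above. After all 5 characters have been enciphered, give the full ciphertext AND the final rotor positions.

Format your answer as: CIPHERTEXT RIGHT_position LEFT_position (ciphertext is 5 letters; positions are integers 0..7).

Answer: BGBFE 3 7

Derivation:
Char 1 ('E'): step: R->7, L=6; E->plug->E->R->E->L->H->refl->B->L'->G->R'->B->plug->B
Char 2 ('C'): step: R->0, L->7 (L advanced); C->plug->C->R->G->L->B->refl->H->L'->A->R'->G->plug->G
Char 3 ('D'): step: R->1, L=7; D->plug->D->R->B->L->F->refl->A->L'->F->R'->B->plug->B
Char 4 ('A'): step: R->2, L=7; A->plug->A->R->E->L->D->refl->C->L'->H->R'->F->plug->F
Char 5 ('A'): step: R->3, L=7; A->plug->A->R->A->L->H->refl->B->L'->G->R'->E->plug->E
Final: ciphertext=BGBFE, RIGHT=3, LEFT=7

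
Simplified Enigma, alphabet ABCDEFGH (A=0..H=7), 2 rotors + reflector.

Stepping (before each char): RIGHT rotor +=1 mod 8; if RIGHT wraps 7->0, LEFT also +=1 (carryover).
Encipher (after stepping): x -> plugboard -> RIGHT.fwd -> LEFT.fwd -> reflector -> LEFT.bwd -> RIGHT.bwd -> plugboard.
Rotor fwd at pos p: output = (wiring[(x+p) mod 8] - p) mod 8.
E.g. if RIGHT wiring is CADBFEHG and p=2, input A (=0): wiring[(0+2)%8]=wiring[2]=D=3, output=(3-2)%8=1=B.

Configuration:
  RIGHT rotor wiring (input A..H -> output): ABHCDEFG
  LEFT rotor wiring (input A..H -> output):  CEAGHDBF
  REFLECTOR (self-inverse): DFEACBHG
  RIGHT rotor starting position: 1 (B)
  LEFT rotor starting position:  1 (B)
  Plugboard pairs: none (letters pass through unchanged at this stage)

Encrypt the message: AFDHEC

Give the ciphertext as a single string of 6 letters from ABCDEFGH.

Answer: BBAEDA

Derivation:
Char 1 ('A'): step: R->2, L=1; A->plug->A->R->F->L->A->refl->D->L'->A->R'->B->plug->B
Char 2 ('F'): step: R->3, L=1; F->plug->F->R->F->L->A->refl->D->L'->A->R'->B->plug->B
Char 3 ('D'): step: R->4, L=1; D->plug->D->R->C->L->F->refl->B->L'->H->R'->A->plug->A
Char 4 ('H'): step: R->5, L=1; H->plug->H->R->G->L->E->refl->C->L'->E->R'->E->plug->E
Char 5 ('E'): step: R->6, L=1; E->plug->E->R->B->L->H->refl->G->L'->D->R'->D->plug->D
Char 6 ('C'): step: R->7, L=1; C->plug->C->R->C->L->F->refl->B->L'->H->R'->A->plug->A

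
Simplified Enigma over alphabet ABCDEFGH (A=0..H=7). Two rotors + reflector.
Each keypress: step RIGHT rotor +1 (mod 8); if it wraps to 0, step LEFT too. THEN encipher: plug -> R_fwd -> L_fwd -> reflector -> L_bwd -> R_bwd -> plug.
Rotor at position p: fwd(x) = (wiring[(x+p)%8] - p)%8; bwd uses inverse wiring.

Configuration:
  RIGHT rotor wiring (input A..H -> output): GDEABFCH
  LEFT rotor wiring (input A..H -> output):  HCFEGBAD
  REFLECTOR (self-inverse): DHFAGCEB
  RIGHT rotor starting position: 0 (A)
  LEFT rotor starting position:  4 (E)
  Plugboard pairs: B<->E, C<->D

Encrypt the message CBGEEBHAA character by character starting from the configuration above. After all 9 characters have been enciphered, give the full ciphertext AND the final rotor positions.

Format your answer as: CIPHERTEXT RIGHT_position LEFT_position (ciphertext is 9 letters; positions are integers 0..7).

Char 1 ('C'): step: R->1, L=4; C->plug->D->R->A->L->C->refl->F->L'->B->R'->F->plug->F
Char 2 ('B'): step: R->2, L=4; B->plug->E->R->A->L->C->refl->F->L'->B->R'->H->plug->H
Char 3 ('G'): step: R->3, L=4; G->plug->G->R->A->L->C->refl->F->L'->B->R'->H->plug->H
Char 4 ('E'): step: R->4, L=4; E->plug->B->R->B->L->F->refl->C->L'->A->R'->G->plug->G
Char 5 ('E'): step: R->5, L=4; E->plug->B->R->F->L->G->refl->E->L'->C->R'->C->plug->D
Char 6 ('B'): step: R->6, L=4; B->plug->E->R->G->L->B->refl->H->L'->D->R'->G->plug->G
Char 7 ('H'): step: R->7, L=4; H->plug->H->R->D->L->H->refl->B->L'->G->R'->G->plug->G
Char 8 ('A'): step: R->0, L->5 (L advanced); A->plug->A->R->G->L->H->refl->B->L'->H->R'->H->plug->H
Char 9 ('A'): step: R->1, L=5; A->plug->A->R->C->L->G->refl->E->L'->A->R'->D->plug->C
Final: ciphertext=FHHGDGGHC, RIGHT=1, LEFT=5

Answer: FHHGDGGHC 1 5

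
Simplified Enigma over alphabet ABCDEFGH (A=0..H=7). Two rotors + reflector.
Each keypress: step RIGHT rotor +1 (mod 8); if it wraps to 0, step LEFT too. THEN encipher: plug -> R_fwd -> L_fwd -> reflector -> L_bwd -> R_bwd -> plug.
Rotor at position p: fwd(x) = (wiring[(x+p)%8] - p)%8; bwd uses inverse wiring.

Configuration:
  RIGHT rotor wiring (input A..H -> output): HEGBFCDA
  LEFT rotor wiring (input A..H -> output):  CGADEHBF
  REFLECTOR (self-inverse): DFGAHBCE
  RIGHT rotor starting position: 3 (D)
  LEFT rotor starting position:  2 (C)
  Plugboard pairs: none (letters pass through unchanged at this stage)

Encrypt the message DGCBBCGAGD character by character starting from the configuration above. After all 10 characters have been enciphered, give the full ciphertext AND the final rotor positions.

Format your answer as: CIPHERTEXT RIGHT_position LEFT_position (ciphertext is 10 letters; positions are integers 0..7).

Char 1 ('D'): step: R->4, L=2; D->plug->D->R->E->L->H->refl->E->L'->H->R'->C->plug->C
Char 2 ('G'): step: R->5, L=2; G->plug->G->R->E->L->H->refl->E->L'->H->R'->E->plug->E
Char 3 ('C'): step: R->6, L=2; C->plug->C->R->B->L->B->refl->F->L'->D->R'->F->plug->F
Char 4 ('B'): step: R->7, L=2; B->plug->B->R->A->L->G->refl->C->L'->C->R'->E->plug->E
Char 5 ('B'): step: R->0, L->3 (L advanced); B->plug->B->R->E->L->C->refl->G->L'->D->R'->G->plug->G
Char 6 ('C'): step: R->1, L=3; C->plug->C->R->A->L->A->refl->D->L'->G->R'->H->plug->H
Char 7 ('G'): step: R->2, L=3; G->plug->G->R->F->L->H->refl->E->L'->C->R'->H->plug->H
Char 8 ('A'): step: R->3, L=3; A->plug->A->R->G->L->D->refl->A->L'->A->R'->D->plug->D
Char 9 ('G'): step: R->4, L=3; G->plug->G->R->C->L->E->refl->H->L'->F->R'->H->plug->H
Char 10 ('D'): step: R->5, L=3; D->plug->D->R->C->L->E->refl->H->L'->F->R'->A->plug->A
Final: ciphertext=CEFEGHHDHA, RIGHT=5, LEFT=3

Answer: CEFEGHHDHA 5 3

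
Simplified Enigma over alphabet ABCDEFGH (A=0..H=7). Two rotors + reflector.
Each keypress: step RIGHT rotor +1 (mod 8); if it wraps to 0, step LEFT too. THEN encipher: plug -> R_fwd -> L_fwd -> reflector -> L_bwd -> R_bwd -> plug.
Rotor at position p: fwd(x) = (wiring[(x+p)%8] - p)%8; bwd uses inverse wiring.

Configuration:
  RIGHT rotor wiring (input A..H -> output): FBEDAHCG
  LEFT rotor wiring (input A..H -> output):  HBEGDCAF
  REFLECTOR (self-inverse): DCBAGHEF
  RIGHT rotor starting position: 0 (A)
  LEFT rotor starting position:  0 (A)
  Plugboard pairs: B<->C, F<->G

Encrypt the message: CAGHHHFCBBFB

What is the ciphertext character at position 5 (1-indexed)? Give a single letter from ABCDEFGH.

Char 1 ('C'): step: R->1, L=0; C->plug->B->R->D->L->G->refl->E->L'->C->R'->C->plug->B
Char 2 ('A'): step: R->2, L=0; A->plug->A->R->C->L->E->refl->G->L'->D->R'->G->plug->F
Char 3 ('G'): step: R->3, L=0; G->plug->F->R->C->L->E->refl->G->L'->D->R'->E->plug->E
Char 4 ('H'): step: R->4, L=0; H->plug->H->R->H->L->F->refl->H->L'->A->R'->G->plug->F
Char 5 ('H'): step: R->5, L=0; H->plug->H->R->D->L->G->refl->E->L'->C->R'->A->plug->A

A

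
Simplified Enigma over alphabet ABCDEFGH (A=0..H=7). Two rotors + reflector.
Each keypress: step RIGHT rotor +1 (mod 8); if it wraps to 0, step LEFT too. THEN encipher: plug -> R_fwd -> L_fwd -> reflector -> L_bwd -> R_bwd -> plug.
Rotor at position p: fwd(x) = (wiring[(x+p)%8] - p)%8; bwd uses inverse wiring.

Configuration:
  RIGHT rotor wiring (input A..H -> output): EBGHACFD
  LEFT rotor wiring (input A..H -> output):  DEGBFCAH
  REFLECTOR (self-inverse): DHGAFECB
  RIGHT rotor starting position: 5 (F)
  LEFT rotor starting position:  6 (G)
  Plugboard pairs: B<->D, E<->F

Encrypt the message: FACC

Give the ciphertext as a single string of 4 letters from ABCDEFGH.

Char 1 ('F'): step: R->6, L=6; F->plug->E->R->A->L->C->refl->G->L'->D->R'->D->plug->B
Char 2 ('A'): step: R->7, L=6; A->plug->A->R->E->L->A->refl->D->L'->F->R'->B->plug->D
Char 3 ('C'): step: R->0, L->7 (L advanced); C->plug->C->R->G->L->D->refl->A->L'->A->R'->E->plug->F
Char 4 ('C'): step: R->1, L=7; C->plug->C->R->G->L->D->refl->A->L'->A->R'->A->plug->A

Answer: BDFA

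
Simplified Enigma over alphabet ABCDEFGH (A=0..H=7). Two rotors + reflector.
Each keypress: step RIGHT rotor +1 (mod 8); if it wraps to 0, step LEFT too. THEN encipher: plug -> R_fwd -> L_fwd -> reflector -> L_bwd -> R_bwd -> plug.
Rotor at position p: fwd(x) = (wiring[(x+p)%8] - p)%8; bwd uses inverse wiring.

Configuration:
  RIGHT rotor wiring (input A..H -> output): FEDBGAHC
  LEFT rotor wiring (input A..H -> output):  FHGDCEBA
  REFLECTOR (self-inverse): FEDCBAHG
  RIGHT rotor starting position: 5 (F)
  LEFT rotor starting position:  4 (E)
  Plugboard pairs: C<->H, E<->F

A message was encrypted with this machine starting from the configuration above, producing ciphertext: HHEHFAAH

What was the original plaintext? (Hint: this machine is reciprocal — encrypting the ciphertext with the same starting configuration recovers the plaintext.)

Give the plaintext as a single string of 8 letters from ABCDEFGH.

Char 1 ('H'): step: R->6, L=4; H->plug->C->R->H->L->H->refl->G->L'->A->R'->G->plug->G
Char 2 ('H'): step: R->7, L=4; H->plug->C->R->F->L->D->refl->C->L'->G->R'->B->plug->B
Char 3 ('E'): step: R->0, L->5 (L advanced); E->plug->F->R->A->L->H->refl->G->L'->G->R'->E->plug->F
Char 4 ('H'): step: R->1, L=5; H->plug->C->R->A->L->H->refl->G->L'->G->R'->F->plug->E
Char 5 ('F'): step: R->2, L=5; F->plug->E->R->F->L->B->refl->E->L'->B->R'->A->plug->A
Char 6 ('A'): step: R->3, L=5; A->plug->A->R->G->L->G->refl->H->L'->A->R'->H->plug->C
Char 7 ('A'): step: R->4, L=5; A->plug->A->R->C->L->D->refl->C->L'->E->R'->B->plug->B
Char 8 ('H'): step: R->5, L=5; H->plug->C->R->F->L->B->refl->E->L'->B->R'->H->plug->C

Answer: GBFEACBC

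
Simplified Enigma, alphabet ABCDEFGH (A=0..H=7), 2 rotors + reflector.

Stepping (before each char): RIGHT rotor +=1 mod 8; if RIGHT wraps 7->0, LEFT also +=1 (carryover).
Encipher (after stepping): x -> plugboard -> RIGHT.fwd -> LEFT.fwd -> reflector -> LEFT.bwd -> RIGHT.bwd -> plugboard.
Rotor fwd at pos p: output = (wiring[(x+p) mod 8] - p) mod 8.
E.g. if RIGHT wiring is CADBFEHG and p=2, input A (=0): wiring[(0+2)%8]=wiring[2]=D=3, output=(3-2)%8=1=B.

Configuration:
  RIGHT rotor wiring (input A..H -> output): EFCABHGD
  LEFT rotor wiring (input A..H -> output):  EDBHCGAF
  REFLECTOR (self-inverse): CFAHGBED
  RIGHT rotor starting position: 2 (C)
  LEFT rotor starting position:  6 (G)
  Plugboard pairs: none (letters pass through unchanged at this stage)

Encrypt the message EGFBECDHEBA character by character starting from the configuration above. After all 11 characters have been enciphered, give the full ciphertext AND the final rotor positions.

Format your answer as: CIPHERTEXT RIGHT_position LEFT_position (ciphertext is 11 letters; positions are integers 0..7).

Char 1 ('E'): step: R->3, L=6; E->plug->E->R->A->L->C->refl->A->L'->H->R'->H->plug->H
Char 2 ('G'): step: R->4, L=6; G->plug->G->R->G->L->E->refl->G->L'->C->R'->C->plug->C
Char 3 ('F'): step: R->5, L=6; F->plug->F->R->F->L->B->refl->F->L'->D->R'->G->plug->G
Char 4 ('B'): step: R->6, L=6; B->plug->B->R->F->L->B->refl->F->L'->D->R'->G->plug->G
Char 5 ('E'): step: R->7, L=6; E->plug->E->R->B->L->H->refl->D->L'->E->R'->A->plug->A
Char 6 ('C'): step: R->0, L->7 (L advanced); C->plug->C->R->C->L->E->refl->G->L'->A->R'->D->plug->D
Char 7 ('D'): step: R->1, L=7; D->plug->D->R->A->L->G->refl->E->L'->C->R'->G->plug->G
Char 8 ('H'): step: R->2, L=7; H->plug->H->R->D->L->C->refl->A->L'->E->R'->E->plug->E
Char 9 ('E'): step: R->3, L=7; E->plug->E->R->A->L->G->refl->E->L'->C->R'->G->plug->G
Char 10 ('B'): step: R->4, L=7; B->plug->B->R->D->L->C->refl->A->L'->E->R'->H->plug->H
Char 11 ('A'): step: R->5, L=7; A->plug->A->R->C->L->E->refl->G->L'->A->R'->E->plug->E
Final: ciphertext=HCGGADGEGHE, RIGHT=5, LEFT=7

Answer: HCGGADGEGHE 5 7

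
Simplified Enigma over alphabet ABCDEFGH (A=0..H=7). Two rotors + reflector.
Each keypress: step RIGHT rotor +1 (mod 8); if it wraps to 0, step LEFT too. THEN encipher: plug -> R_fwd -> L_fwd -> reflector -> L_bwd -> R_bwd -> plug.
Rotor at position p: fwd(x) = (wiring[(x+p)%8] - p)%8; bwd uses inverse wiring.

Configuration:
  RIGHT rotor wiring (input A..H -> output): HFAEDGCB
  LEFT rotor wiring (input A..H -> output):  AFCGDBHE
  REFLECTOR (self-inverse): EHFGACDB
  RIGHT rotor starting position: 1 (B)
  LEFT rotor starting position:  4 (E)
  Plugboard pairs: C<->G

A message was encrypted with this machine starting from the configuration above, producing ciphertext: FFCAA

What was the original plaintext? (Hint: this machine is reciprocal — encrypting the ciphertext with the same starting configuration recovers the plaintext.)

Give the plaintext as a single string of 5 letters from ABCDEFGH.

Answer: GGECB

Derivation:
Char 1 ('F'): step: R->2, L=4; F->plug->F->R->H->L->C->refl->F->L'->B->R'->C->plug->G
Char 2 ('F'): step: R->3, L=4; F->plug->F->R->E->L->E->refl->A->L'->D->R'->C->plug->G
Char 3 ('C'): step: R->4, L=4; C->plug->G->R->E->L->E->refl->A->L'->D->R'->E->plug->E
Char 4 ('A'): step: R->5, L=4; A->plug->A->R->B->L->F->refl->C->L'->H->R'->G->plug->C
Char 5 ('A'): step: R->6, L=4; A->plug->A->R->E->L->E->refl->A->L'->D->R'->B->plug->B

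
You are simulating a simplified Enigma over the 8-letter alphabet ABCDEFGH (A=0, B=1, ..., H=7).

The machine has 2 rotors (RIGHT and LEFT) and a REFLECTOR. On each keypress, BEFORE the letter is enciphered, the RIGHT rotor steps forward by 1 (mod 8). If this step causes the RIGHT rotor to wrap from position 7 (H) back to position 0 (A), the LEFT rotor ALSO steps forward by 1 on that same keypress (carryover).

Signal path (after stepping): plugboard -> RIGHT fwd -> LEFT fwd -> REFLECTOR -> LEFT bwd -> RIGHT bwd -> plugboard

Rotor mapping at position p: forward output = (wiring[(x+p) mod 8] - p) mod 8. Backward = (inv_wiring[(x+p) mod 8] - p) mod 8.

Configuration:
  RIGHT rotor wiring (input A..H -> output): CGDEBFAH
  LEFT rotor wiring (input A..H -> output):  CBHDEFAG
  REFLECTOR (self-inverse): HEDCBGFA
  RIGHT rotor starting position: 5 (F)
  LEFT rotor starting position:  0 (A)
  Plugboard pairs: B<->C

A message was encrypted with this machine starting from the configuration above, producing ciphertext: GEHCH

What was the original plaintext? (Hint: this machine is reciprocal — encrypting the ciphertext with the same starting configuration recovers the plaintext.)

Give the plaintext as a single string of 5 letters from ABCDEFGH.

Answer: DBDBB

Derivation:
Char 1 ('G'): step: R->6, L=0; G->plug->G->R->D->L->D->refl->C->L'->A->R'->D->plug->D
Char 2 ('E'): step: R->7, L=0; E->plug->E->R->F->L->F->refl->G->L'->H->R'->C->plug->B
Char 3 ('H'): step: R->0, L->1 (L advanced); H->plug->H->R->H->L->B->refl->E->L'->E->R'->D->plug->D
Char 4 ('C'): step: R->1, L=1; C->plug->B->R->C->L->C->refl->D->L'->D->R'->C->plug->B
Char 5 ('H'): step: R->2, L=1; H->plug->H->R->E->L->E->refl->B->L'->H->R'->C->plug->B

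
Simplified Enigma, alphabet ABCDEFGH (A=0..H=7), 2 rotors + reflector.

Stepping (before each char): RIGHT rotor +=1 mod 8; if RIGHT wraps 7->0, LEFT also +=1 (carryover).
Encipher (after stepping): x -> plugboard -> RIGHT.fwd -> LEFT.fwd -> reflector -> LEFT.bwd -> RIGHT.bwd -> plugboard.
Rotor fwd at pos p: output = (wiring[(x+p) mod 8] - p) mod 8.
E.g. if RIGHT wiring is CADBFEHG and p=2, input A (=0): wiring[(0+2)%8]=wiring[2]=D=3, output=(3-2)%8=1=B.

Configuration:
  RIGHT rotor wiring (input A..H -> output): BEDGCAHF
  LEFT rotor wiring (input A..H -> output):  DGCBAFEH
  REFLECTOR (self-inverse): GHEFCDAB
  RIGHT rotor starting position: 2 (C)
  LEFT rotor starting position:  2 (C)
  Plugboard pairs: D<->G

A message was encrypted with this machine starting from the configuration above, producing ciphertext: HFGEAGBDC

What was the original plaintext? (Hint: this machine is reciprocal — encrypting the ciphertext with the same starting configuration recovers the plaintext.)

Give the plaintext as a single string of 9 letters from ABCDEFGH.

Char 1 ('H'): step: R->3, L=2; H->plug->H->R->A->L->A->refl->G->L'->C->R'->E->plug->E
Char 2 ('F'): step: R->4, L=2; F->plug->F->R->A->L->A->refl->G->L'->C->R'->H->plug->H
Char 3 ('G'): step: R->5, L=2; G->plug->D->R->E->L->C->refl->E->L'->H->R'->E->plug->E
Char 4 ('E'): step: R->6, L=2; E->plug->E->R->F->L->F->refl->D->L'->D->R'->C->plug->C
Char 5 ('A'): step: R->7, L=2; A->plug->A->R->G->L->B->refl->H->L'->B->R'->G->plug->D
Char 6 ('G'): step: R->0, L->3 (L advanced); G->plug->D->R->G->L->D->refl->F->L'->B->R'->A->plug->A
Char 7 ('B'): step: R->1, L=3; B->plug->B->R->C->L->C->refl->E->L'->E->R'->G->plug->D
Char 8 ('D'): step: R->2, L=3; D->plug->G->R->H->L->H->refl->B->L'->D->R'->F->plug->F
Char 9 ('C'): step: R->3, L=3; C->plug->C->R->F->L->A->refl->G->L'->A->R'->H->plug->H

Answer: EHECDADFH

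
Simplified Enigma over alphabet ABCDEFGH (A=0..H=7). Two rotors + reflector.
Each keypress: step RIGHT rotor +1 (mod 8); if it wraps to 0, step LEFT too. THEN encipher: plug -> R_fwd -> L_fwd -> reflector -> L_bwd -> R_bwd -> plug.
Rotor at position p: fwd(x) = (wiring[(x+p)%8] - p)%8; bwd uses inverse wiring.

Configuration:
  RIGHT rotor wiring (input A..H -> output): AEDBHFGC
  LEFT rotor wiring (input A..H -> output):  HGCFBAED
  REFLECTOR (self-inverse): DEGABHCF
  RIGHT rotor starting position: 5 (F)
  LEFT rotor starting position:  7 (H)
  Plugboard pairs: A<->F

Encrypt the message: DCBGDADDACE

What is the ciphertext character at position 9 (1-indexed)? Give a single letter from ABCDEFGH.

Char 1 ('D'): step: R->6, L=7; D->plug->D->R->G->L->B->refl->E->L'->A->R'->A->plug->F
Char 2 ('C'): step: R->7, L=7; C->plug->C->R->F->L->C->refl->G->L'->E->R'->D->plug->D
Char 3 ('B'): step: R->0, L->0 (L advanced); B->plug->B->R->E->L->B->refl->E->L'->G->R'->G->plug->G
Char 4 ('G'): step: R->1, L=0; G->plug->G->R->B->L->G->refl->C->L'->C->R'->B->plug->B
Char 5 ('D'): step: R->2, L=0; D->plug->D->R->D->L->F->refl->H->L'->A->R'->F->plug->A
Char 6 ('A'): step: R->3, L=0; A->plug->F->R->F->L->A->refl->D->L'->H->R'->E->plug->E
Char 7 ('D'): step: R->4, L=0; D->plug->D->R->G->L->E->refl->B->L'->E->R'->E->plug->E
Char 8 ('D'): step: R->5, L=0; D->plug->D->R->D->L->F->refl->H->L'->A->R'->A->plug->F
Char 9 ('A'): step: R->6, L=0; A->plug->F->R->D->L->F->refl->H->L'->A->R'->A->plug->F

F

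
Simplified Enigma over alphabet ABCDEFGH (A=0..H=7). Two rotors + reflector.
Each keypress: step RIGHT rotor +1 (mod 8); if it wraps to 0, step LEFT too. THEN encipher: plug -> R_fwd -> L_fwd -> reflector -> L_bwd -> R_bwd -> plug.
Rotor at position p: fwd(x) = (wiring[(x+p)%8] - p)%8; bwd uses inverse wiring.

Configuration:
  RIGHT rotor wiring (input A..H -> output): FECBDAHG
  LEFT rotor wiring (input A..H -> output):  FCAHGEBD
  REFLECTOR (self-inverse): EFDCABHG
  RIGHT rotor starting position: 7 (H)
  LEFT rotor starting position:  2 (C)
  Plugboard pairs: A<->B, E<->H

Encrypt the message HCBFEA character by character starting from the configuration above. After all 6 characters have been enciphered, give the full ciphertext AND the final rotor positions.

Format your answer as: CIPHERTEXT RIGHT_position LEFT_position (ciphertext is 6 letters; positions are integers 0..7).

Char 1 ('H'): step: R->0, L->3 (L advanced); H->plug->E->R->D->L->G->refl->H->L'->G->R'->H->plug->E
Char 2 ('C'): step: R->1, L=3; C->plug->C->R->A->L->E->refl->A->L'->E->R'->H->plug->E
Char 3 ('B'): step: R->2, L=3; B->plug->A->R->A->L->E->refl->A->L'->E->R'->F->plug->F
Char 4 ('F'): step: R->3, L=3; F->plug->F->R->C->L->B->refl->F->L'->H->R'->H->plug->E
Char 5 ('E'): step: R->4, L=3; E->plug->H->R->F->L->C->refl->D->L'->B->R'->E->plug->H
Char 6 ('A'): step: R->5, L=3; A->plug->B->R->C->L->B->refl->F->L'->H->R'->E->plug->H
Final: ciphertext=EEFEHH, RIGHT=5, LEFT=3

Answer: EEFEHH 5 3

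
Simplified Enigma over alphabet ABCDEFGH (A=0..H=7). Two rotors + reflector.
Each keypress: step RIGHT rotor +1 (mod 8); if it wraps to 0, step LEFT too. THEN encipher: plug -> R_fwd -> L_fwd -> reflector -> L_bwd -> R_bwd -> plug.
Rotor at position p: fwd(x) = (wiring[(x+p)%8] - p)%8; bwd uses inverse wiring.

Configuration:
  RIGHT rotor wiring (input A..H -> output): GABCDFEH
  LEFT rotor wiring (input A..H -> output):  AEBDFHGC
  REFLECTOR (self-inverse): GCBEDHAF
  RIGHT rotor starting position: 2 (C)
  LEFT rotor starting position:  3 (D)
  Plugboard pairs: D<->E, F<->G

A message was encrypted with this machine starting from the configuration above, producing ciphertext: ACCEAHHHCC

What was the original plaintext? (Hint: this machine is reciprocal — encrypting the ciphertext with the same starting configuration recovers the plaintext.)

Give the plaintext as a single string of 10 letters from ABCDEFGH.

Char 1 ('A'): step: R->3, L=3; A->plug->A->R->H->L->G->refl->A->L'->A->R'->B->plug->B
Char 2 ('C'): step: R->4, L=3; C->plug->C->R->A->L->A->refl->G->L'->H->R'->A->plug->A
Char 3 ('C'): step: R->5, L=3; C->plug->C->R->C->L->E->refl->D->L'->D->R'->E->plug->D
Char 4 ('E'): step: R->6, L=3; E->plug->D->R->C->L->E->refl->D->L'->D->R'->E->plug->D
Char 5 ('A'): step: R->7, L=3; A->plug->A->R->A->L->A->refl->G->L'->H->R'->B->plug->B
Char 6 ('H'): step: R->0, L->4 (L advanced); H->plug->H->R->H->L->H->refl->F->L'->G->R'->A->plug->A
Char 7 ('H'): step: R->1, L=4; H->plug->H->R->F->L->A->refl->G->L'->D->R'->F->plug->G
Char 8 ('H'): step: R->2, L=4; H->plug->H->R->G->L->F->refl->H->L'->H->R'->A->plug->A
Char 9 ('C'): step: R->3, L=4; C->plug->C->R->C->L->C->refl->B->L'->A->R'->B->plug->B
Char 10 ('C'): step: R->4, L=4; C->plug->C->R->A->L->B->refl->C->L'->C->R'->E->plug->D

Answer: BADDBAGABD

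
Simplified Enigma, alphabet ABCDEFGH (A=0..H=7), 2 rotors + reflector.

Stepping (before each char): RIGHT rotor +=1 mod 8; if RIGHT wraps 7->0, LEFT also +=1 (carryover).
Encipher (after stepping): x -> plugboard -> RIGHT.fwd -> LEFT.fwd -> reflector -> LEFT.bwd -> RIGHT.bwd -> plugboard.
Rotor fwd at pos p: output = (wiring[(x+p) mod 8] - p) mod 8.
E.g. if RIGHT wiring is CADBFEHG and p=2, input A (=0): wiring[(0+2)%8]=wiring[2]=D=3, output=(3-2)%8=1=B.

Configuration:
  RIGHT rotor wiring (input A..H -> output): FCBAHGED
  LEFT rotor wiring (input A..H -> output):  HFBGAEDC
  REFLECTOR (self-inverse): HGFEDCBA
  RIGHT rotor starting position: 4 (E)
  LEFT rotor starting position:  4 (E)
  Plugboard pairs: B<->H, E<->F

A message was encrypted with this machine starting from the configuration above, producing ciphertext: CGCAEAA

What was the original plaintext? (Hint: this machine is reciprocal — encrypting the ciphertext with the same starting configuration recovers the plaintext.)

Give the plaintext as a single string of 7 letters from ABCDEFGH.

Char 1 ('C'): step: R->5, L=4; C->plug->C->R->G->L->F->refl->C->L'->H->R'->B->plug->H
Char 2 ('G'): step: R->6, L=4; G->plug->G->R->B->L->A->refl->H->L'->C->R'->F->plug->E
Char 3 ('C'): step: R->7, L=4; C->plug->C->R->D->L->G->refl->B->L'->F->R'->H->plug->B
Char 4 ('A'): step: R->0, L->5 (L advanced); A->plug->A->R->F->L->E->refl->D->L'->H->R'->E->plug->F
Char 5 ('E'): step: R->1, L=5; E->plug->F->R->D->L->C->refl->F->L'->C->R'->G->plug->G
Char 6 ('A'): step: R->2, L=5; A->plug->A->R->H->L->D->refl->E->L'->F->R'->C->plug->C
Char 7 ('A'): step: R->3, L=5; A->plug->A->R->F->L->E->refl->D->L'->H->R'->G->plug->G

Answer: HEBFGCG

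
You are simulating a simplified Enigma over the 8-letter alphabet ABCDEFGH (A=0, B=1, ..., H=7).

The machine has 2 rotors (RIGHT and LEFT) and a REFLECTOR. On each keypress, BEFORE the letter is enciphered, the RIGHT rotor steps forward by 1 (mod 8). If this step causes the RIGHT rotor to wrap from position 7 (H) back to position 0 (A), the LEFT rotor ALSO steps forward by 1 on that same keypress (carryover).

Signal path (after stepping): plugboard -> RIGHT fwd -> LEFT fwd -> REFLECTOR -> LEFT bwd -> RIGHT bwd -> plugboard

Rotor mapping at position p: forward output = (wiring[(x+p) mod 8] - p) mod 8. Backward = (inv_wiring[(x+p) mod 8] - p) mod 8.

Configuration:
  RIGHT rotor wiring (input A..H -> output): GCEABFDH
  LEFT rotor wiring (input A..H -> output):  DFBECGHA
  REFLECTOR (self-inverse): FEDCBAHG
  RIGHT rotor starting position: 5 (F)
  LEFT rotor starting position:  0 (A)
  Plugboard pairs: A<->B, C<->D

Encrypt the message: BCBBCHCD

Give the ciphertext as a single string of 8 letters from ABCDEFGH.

Char 1 ('B'): step: R->6, L=0; B->plug->A->R->F->L->G->refl->H->L'->G->R'->E->plug->E
Char 2 ('C'): step: R->7, L=0; C->plug->D->R->F->L->G->refl->H->L'->G->R'->G->plug->G
Char 3 ('B'): step: R->0, L->1 (L advanced); B->plug->A->R->G->L->H->refl->G->L'->F->R'->F->plug->F
Char 4 ('B'): step: R->1, L=1; B->plug->A->R->B->L->A->refl->F->L'->E->R'->E->plug->E
Char 5 ('C'): step: R->2, L=1; C->plug->D->R->D->L->B->refl->E->L'->A->R'->H->plug->H
Char 6 ('H'): step: R->3, L=1; H->plug->H->R->B->L->A->refl->F->L'->E->R'->E->plug->E
Char 7 ('C'): step: R->4, L=1; C->plug->D->R->D->L->B->refl->E->L'->A->R'->G->plug->G
Char 8 ('D'): step: R->5, L=1; D->plug->C->R->C->L->D->refl->C->L'->H->R'->F->plug->F

Answer: EGFEHEGF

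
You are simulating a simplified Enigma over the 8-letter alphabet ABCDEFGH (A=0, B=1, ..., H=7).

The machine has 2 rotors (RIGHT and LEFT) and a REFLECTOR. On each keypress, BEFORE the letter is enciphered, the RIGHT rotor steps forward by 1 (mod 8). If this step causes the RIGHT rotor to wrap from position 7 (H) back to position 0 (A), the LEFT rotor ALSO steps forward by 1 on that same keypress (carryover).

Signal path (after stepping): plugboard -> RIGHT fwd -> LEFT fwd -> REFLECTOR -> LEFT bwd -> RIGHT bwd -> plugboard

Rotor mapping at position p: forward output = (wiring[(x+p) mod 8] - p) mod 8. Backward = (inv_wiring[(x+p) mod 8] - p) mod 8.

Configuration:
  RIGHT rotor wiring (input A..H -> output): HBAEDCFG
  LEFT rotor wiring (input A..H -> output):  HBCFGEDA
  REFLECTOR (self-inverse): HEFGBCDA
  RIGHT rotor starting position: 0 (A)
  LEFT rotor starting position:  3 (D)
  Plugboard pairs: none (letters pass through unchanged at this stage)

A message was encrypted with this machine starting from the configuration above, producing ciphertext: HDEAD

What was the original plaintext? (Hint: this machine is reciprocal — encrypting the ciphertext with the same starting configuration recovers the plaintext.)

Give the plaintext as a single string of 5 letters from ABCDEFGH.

Char 1 ('H'): step: R->1, L=3; H->plug->H->R->G->L->G->refl->D->L'->B->R'->E->plug->E
Char 2 ('D'): step: R->2, L=3; D->plug->D->R->A->L->C->refl->F->L'->E->R'->F->plug->F
Char 3 ('E'): step: R->3, L=3; E->plug->E->R->D->L->A->refl->H->L'->H->R'->C->plug->C
Char 4 ('A'): step: R->4, L=3; A->plug->A->R->H->L->H->refl->A->L'->D->R'->E->plug->E
Char 5 ('D'): step: R->5, L=3; D->plug->D->R->C->L->B->refl->E->L'->F->R'->A->plug->A

Answer: EFCEA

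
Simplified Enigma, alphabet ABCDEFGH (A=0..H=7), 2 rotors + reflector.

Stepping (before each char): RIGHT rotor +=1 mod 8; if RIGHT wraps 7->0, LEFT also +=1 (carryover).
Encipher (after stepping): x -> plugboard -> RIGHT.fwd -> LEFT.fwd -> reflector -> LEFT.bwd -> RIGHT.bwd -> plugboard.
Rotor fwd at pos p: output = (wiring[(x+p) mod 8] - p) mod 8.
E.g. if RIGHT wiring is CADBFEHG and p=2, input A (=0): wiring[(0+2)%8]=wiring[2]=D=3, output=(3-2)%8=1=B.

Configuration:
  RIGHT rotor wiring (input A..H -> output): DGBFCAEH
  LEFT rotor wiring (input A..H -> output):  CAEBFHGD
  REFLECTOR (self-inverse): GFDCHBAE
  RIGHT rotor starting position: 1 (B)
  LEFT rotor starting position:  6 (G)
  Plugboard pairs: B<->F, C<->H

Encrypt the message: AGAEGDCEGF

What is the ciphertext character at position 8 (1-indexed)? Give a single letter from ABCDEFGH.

Char 1 ('A'): step: R->2, L=6; A->plug->A->R->H->L->B->refl->F->L'->B->R'->G->plug->G
Char 2 ('G'): step: R->3, L=6; G->plug->G->R->D->L->C->refl->D->L'->F->R'->C->plug->H
Char 3 ('A'): step: R->4, L=6; A->plug->A->R->G->L->H->refl->E->L'->C->R'->F->plug->B
Char 4 ('E'): step: R->5, L=6; E->plug->E->R->B->L->F->refl->B->L'->H->R'->B->plug->F
Char 5 ('G'): step: R->6, L=6; G->plug->G->R->E->L->G->refl->A->L'->A->R'->D->plug->D
Char 6 ('D'): step: R->7, L=6; D->plug->D->R->C->L->E->refl->H->L'->G->R'->E->plug->E
Char 7 ('C'): step: R->0, L->7 (L advanced); C->plug->H->R->H->L->H->refl->E->L'->A->R'->F->plug->B
Char 8 ('E'): step: R->1, L=7; E->plug->E->R->H->L->H->refl->E->L'->A->R'->B->plug->F

F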